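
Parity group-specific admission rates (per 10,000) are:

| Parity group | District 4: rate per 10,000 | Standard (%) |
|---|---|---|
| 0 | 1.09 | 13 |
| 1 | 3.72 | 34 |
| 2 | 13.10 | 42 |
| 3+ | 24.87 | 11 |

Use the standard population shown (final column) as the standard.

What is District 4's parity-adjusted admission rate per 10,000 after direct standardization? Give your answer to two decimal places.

9.64

Standard weights: 0.13, 0.34, 0.42, 0.11.
Standardized rate: 0.1300×1.09 + 0.3400×3.72 + 0.4200×13.10 + 0.1100×24.87 = 9.6442 per 10,000.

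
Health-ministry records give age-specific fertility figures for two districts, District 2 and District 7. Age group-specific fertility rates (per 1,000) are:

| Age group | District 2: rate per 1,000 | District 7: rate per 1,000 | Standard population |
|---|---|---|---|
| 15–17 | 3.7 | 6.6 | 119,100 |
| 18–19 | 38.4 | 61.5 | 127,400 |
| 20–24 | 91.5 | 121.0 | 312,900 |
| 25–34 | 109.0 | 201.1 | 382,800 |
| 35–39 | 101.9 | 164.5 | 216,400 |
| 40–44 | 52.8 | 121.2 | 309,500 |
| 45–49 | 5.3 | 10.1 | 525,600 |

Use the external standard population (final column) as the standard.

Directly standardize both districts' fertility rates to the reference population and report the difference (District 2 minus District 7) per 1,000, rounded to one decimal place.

Standard total = 1,993,700; weights = 0.0597, 0.0639, 0.1569, 0.1920, 0.1085, 0.1552, 0.2636.
District 2: 0.0597×3.7 + 0.0639×38.4 + 0.1569×91.5 + 0.1920×109.0 + 0.1085×101.9 + 0.1552×52.8 + 0.2636×5.3 = 58.6181 per 1,000.
District 7: 0.0597×6.6 + 0.0639×61.5 + 0.1569×121.0 + 0.1920×201.1 + 0.1085×164.5 + 0.1552×121.2 + 0.2636×10.1 = 101.2594 per 1,000.
Difference = 58.6181 − 101.2594 = -42.6414.

-42.6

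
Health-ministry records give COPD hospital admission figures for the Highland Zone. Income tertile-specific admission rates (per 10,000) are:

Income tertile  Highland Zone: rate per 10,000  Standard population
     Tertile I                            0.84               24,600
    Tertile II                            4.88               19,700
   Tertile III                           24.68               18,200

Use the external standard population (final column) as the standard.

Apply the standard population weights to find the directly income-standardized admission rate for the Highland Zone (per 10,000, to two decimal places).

9.06

Standard total = 62,500; weights = 0.3936, 0.3152, 0.2912.
Standardized rate: 0.3936×0.84 + 0.3152×4.88 + 0.2912×24.68 = 9.0556 per 10,000.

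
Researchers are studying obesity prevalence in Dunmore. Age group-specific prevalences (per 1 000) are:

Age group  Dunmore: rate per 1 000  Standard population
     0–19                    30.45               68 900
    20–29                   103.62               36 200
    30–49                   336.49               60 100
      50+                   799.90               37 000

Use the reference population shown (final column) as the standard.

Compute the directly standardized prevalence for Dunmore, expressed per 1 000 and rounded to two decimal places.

Standard total = 202 200; weights = 0.3408, 0.1790, 0.2972, 0.1830.
Standardized rate: 0.3408×30.45 + 0.1790×103.62 + 0.2972×336.49 + 0.1830×799.90 = 275.3135 per 1 000.

275.31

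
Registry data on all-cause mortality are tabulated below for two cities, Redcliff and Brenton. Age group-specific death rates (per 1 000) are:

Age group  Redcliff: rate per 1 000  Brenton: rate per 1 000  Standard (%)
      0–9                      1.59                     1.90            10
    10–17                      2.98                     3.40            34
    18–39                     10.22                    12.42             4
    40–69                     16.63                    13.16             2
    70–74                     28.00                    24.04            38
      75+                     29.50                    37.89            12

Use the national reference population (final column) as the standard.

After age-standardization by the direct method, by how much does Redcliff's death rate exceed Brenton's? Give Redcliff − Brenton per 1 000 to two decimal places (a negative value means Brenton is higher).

Standard weights: 0.10, 0.34, 0.04, 0.02, 0.38, 0.12.
Redcliff: 0.1000×1.59 + 0.3400×2.98 + 0.0400×10.22 + 0.0200×16.63 + 0.3800×28.00 + 0.1200×29.50 = 16.0936 per 1 000.
Brenton: 0.1000×1.90 + 0.3400×3.40 + 0.0400×12.42 + 0.0200×13.16 + 0.3800×24.04 + 0.1200×37.89 = 15.7880 per 1 000.
Difference = 16.0936 − 15.7880 = 0.3056.

0.31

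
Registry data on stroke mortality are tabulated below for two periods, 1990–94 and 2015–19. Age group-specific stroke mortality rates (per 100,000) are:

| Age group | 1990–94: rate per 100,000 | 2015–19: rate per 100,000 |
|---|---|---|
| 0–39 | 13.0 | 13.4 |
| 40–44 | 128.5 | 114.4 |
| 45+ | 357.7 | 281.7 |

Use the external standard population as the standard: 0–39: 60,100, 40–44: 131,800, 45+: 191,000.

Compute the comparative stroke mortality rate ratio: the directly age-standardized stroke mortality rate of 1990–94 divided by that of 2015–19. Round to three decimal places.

Standard total = 382,900; weights = 0.1570, 0.3442, 0.4988.
1990–94: 0.1570×13.0 + 0.3442×128.5 + 0.4988×357.7 = 224.7017 per 100,000.
2015–19: 0.1570×13.4 + 0.3442×114.4 + 0.4988×281.7 = 182.0004 per 100,000.
Ratio = 224.7017 ÷ 182.0004 = 1.23462.

1.235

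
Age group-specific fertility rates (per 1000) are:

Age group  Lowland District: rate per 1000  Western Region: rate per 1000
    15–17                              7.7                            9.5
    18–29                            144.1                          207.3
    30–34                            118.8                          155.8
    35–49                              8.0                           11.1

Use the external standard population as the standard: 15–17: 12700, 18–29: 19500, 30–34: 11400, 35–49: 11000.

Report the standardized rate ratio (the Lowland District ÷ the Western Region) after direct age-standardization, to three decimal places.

Standard total = 54600; weights = 0.2326, 0.3571, 0.2088, 0.2015.
The Lowland District: 0.2326×7.7 + 0.3571×144.1 + 0.2088×118.8 + 0.2015×8.0 = 79.6714 per 1000.
The Western Region: 0.2326×9.5 + 0.3571×207.3 + 0.2088×155.8 + 0.2015×11.1 = 111.0114 per 1000.
Ratio = 79.6714 ÷ 111.0114 = 0.71769.

0.718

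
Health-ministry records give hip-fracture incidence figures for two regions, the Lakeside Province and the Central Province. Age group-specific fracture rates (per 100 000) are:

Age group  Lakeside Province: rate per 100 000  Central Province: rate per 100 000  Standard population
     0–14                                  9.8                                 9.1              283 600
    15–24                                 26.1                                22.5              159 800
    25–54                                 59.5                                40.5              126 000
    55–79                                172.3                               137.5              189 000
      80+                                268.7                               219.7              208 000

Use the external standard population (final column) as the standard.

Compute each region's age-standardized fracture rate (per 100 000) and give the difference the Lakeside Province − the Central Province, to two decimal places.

20.63

Standard total = 966 400; weights = 0.2935, 0.1654, 0.1304, 0.1956, 0.2152.
The Lakeside Province: 0.2935×9.8 + 0.1654×26.1 + 0.1304×59.5 + 0.1956×172.3 + 0.2152×268.7 = 106.4791 per 100 000.
The Central Province: 0.2935×9.1 + 0.1654×22.5 + 0.1304×40.5 + 0.1956×137.5 + 0.2152×219.7 = 85.8489 per 100 000.
Difference = 106.4791 − 85.8489 = 20.6302.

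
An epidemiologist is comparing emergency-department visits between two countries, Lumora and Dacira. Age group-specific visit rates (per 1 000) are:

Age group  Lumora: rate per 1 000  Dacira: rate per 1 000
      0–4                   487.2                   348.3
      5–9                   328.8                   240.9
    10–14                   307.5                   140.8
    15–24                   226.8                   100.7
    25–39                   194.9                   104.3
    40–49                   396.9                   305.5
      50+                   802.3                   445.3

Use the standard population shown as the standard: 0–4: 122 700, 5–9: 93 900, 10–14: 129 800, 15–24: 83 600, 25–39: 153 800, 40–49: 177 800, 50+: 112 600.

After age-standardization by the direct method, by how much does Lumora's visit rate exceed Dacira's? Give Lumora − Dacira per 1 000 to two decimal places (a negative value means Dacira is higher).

Standard total = 874 200; weights = 0.1404, 0.1074, 0.1485, 0.0956, 0.1759, 0.2034, 0.1288.
Lumora: 0.1404×487.2 + 0.1074×328.8 + 0.1485×307.5 + 0.0956×226.8 + 0.1759×194.9 + 0.2034×396.9 + 0.1288×802.3 = 389.3973 per 1 000.
Dacira: 0.1404×348.3 + 0.1074×240.9 + 0.1485×140.8 + 0.0956×100.7 + 0.1759×104.3 + 0.2034×305.5 + 0.1288×445.3 = 243.1381 per 1 000.
Difference = 389.3973 − 243.1381 = 146.2593.

146.26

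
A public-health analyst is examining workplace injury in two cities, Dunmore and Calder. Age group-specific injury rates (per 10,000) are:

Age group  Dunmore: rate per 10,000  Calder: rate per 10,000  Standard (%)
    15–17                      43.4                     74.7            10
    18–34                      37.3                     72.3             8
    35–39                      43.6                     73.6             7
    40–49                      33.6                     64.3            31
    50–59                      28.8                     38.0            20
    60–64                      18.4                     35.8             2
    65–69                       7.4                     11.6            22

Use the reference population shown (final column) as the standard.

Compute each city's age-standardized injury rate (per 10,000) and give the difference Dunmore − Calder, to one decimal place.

-20.7

Standard weights: 0.10, 0.08, 0.07, 0.31, 0.20, 0.02, 0.22.
Dunmore: 0.1000×43.4 + 0.0800×37.3 + 0.0700×43.6 + 0.3100×33.6 + 0.2000×28.8 + 0.0200×18.4 + 0.2200×7.4 = 28.5480 per 10,000.
Calder: 0.1000×74.7 + 0.0800×72.3 + 0.0700×73.6 + 0.3100×64.3 + 0.2000×38.0 + 0.0200×35.8 + 0.2200×11.6 = 49.2070 per 10,000.
Difference = 28.5480 − 49.2070 = -20.6590.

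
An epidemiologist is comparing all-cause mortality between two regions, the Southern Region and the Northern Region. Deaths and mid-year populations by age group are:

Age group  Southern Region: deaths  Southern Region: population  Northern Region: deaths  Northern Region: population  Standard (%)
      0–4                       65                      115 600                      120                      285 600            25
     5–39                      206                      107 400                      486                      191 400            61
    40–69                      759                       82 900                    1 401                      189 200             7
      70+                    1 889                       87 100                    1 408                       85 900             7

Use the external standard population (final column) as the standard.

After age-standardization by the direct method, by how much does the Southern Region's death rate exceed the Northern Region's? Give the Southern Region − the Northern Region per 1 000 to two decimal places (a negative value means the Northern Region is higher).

0.15

Age-specific rates per 1 000 for the Southern Region: 0.562, 1.918, 9.156, 21.688.
For the Northern Region: 0.420, 2.539, 7.405, 16.391.
Standard weights: 0.25, 0.61, 0.07, 0.07.
The Southern Region: 0.2500×0.562 + 0.6100×1.918 + 0.0700×9.156 + 0.0700×21.688 = 3.4696 per 1 000.
The Northern Region: 0.2500×0.420 + 0.6100×2.539 + 0.0700×7.405 + 0.0700×16.391 = 3.3197 per 1 000.
Difference = 3.4696 − 3.3197 = 0.1500.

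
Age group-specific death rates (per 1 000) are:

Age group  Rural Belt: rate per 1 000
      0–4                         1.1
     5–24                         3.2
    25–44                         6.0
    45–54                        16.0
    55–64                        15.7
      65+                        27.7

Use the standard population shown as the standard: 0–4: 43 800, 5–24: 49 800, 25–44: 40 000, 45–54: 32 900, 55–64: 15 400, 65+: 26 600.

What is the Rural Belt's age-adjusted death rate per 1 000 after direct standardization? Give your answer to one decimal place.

Standard total = 208 500; weights = 0.2101, 0.2388, 0.1918, 0.1578, 0.0739, 0.1276.
Standardized rate: 0.2101×1.1 + 0.2388×3.2 + 0.1918×6.0 + 0.1578×16.0 + 0.0739×15.7 + 0.1276×27.7 = 9.3647 per 1 000.

9.4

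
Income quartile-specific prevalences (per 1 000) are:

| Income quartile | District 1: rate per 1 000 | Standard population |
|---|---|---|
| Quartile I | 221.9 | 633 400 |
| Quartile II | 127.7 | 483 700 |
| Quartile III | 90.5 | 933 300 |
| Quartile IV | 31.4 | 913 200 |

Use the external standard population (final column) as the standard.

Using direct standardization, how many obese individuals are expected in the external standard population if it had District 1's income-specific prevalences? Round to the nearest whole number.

Expected obese individuals = Σ (standard pop × income-specific rate ÷ 1 000)
= 633 400×221.9/1 000 + 483 700×127.7/1 000 + 933 300×90.5/1 000 + 913 200×31.4/1 000
= 140551.46 + 61768.49 + 84463.65 + 28674.48 = 315458.08.

315458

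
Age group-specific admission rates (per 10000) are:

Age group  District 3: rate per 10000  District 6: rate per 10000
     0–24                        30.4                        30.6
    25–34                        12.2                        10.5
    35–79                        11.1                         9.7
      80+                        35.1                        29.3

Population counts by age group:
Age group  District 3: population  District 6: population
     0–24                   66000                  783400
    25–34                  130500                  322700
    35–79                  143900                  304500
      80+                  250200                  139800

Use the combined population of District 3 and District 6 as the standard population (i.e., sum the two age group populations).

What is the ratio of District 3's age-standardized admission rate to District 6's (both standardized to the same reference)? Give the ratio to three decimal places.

Combined standard total = 2141000; weights = 0.3967, 0.2117, 0.2094, 0.1822.
District 3: 0.3967×30.4 + 0.2117×12.2 + 0.2094×11.1 + 0.1822×35.1 = 23.3615 per 10000.
District 6: 0.3967×30.6 + 0.2117×10.5 + 0.2094×9.7 + 0.1822×29.3 = 21.7313 per 10000.
Ratio = 23.3615 ÷ 21.7313 = 1.07502.

1.075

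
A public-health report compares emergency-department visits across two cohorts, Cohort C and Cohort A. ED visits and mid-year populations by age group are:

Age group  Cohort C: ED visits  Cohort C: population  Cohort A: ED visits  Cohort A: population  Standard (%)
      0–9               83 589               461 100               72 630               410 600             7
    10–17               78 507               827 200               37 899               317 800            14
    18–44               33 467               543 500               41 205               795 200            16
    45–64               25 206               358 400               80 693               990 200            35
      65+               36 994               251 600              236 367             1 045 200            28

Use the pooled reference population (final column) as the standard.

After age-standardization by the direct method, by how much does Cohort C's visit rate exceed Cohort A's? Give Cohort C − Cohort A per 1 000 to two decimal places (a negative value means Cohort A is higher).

-27.60

Age-specific rates per 1 000 for Cohort C: 181.282, 94.907, 61.577, 70.329, 147.035.
For Cohort A: 176.887, 119.254, 51.817, 81.492, 226.145.
Standard weights: 0.07, 0.14, 0.16, 0.35, 0.28.
Cohort C: 0.0700×181.282 + 0.1400×94.907 + 0.1600×61.577 + 0.3500×70.329 + 0.2800×147.035 = 101.6140 per 1 000.
Cohort A: 0.0700×176.887 + 0.1400×119.254 + 0.1600×51.817 + 0.3500×81.492 + 0.2800×226.145 = 129.2112 per 1 000.
Difference = 101.6140 − 129.2112 = -27.5972.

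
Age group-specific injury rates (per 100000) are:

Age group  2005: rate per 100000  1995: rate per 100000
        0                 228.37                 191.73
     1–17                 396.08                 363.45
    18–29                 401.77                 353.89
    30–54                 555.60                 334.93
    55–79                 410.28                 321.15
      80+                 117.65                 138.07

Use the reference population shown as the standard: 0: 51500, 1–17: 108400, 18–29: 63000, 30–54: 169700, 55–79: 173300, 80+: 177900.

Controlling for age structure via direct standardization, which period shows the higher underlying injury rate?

2005

Standard total = 743800; weights = 0.0692, 0.1457, 0.0847, 0.2282, 0.2330, 0.2392.
2005: 0.0692×228.37 + 0.1457×396.08 + 0.0847×401.77 + 0.2282×555.60 + 0.2330×410.28 + 0.2392×117.65 = 358.0592 per 100000.
1995: 0.0692×191.73 + 0.1457×363.45 + 0.0847×353.89 + 0.2282×334.93 + 0.2330×321.15 + 0.2392×138.07 = 280.4823 per 100000.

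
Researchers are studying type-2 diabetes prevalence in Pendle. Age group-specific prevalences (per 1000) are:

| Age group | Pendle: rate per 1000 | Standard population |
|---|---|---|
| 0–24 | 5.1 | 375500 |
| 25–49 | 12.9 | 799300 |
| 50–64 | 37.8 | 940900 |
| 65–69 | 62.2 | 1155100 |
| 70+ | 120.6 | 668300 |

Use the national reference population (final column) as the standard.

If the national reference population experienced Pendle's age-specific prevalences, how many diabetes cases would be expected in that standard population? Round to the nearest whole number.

200236

Expected diabetes cases = Σ (standard pop × age-specific rate ÷ 1000)
= 375500×5.1/1000 + 799300×12.9/1000 + 940900×37.8/1000 + 1155100×62.2/1000 + 668300×120.6/1000
= 1915.05 + 10310.97 + 35566.02 + 71847.22 + 80596.98 = 200236.24.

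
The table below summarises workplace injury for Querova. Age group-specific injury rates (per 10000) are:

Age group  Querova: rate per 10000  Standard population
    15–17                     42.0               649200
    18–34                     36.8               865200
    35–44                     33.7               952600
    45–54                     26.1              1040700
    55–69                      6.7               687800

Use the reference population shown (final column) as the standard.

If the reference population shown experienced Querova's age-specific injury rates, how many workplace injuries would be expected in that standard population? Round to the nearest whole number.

Expected workplace injuries = Σ (standard pop × age-specific rate ÷ 10000)
= 649200×42.0/10000 + 865200×36.8/10000 + 952600×33.7/10000 + 1040700×26.1/10000 + 687800×6.7/10000
= 2726.64 + 3183.94 + 3210.26 + 2716.23 + 460.83 = 12297.89.

12298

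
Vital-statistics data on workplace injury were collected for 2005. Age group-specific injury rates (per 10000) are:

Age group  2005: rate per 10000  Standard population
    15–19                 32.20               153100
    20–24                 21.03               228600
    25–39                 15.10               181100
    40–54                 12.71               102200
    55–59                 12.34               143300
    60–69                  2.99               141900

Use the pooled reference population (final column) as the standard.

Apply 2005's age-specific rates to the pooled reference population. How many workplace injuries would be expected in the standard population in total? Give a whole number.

Expected workplace injuries = Σ (standard pop × age-specific rate ÷ 10000)
= 153100×32.20/10000 + 228600×21.03/10000 + 181100×15.10/10000 + 102200×12.71/10000 + 143300×12.34/10000 + 141900×2.99/10000
= 492.98 + 480.75 + 273.46 + 129.90 + 176.83 + 42.43 = 1596.35.

1596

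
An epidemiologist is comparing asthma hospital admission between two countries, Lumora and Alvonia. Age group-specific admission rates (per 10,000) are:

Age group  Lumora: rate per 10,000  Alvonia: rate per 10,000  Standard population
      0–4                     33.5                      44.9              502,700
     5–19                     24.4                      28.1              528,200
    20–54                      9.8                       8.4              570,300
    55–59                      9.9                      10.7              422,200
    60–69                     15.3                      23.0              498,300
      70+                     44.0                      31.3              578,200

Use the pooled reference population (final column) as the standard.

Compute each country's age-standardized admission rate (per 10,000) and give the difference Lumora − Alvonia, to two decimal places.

Standard total = 3,099,900; weights = 0.1622, 0.1704, 0.1840, 0.1362, 0.1607, 0.1865.
Lumora: 0.1622×33.5 + 0.1704×24.4 + 0.1840×9.8 + 0.1362×9.9 + 0.1607×15.3 + 0.1865×44.0 = 23.4079 per 10,000.
Alvonia: 0.1622×44.9 + 0.1704×28.1 + 0.1840×8.4 + 0.1362×10.7 + 0.1607×23.0 + 0.1865×31.3 = 24.6073 per 10,000.
Difference = 23.4079 − 24.6073 = -1.1995.

-1.20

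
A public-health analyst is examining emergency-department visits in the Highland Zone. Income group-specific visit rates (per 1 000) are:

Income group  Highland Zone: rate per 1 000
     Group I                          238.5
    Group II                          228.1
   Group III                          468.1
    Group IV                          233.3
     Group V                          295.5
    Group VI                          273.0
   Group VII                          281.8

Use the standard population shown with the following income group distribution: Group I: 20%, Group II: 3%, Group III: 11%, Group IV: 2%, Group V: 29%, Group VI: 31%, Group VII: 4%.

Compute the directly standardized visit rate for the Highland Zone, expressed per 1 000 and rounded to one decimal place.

292.3

Standard weights: 0.20, 0.03, 0.11, 0.02, 0.29, 0.31, 0.04.
Standardized rate: 0.2000×238.5 + 0.0300×228.1 + 0.1100×468.1 + 0.0200×233.3 + 0.2900×295.5 + 0.3100×273.0 + 0.0400×281.8 = 292.2970 per 1 000.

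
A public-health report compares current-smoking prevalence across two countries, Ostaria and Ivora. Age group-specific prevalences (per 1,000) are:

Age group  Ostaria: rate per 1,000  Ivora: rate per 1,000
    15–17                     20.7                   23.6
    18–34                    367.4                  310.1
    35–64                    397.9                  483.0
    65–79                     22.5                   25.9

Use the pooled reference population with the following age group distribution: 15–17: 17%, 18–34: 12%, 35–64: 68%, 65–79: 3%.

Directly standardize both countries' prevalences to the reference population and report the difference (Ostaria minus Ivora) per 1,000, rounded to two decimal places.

Standard weights: 0.17, 0.12, 0.68, 0.03.
Ostaria: 0.1700×20.7 + 0.1200×367.4 + 0.6800×397.9 + 0.0300×22.5 = 318.8540 per 1,000.
Ivora: 0.1700×23.6 + 0.1200×310.1 + 0.6800×483.0 + 0.0300×25.9 = 370.4410 per 1,000.
Difference = 318.8540 − 370.4410 = -51.5870.

-51.59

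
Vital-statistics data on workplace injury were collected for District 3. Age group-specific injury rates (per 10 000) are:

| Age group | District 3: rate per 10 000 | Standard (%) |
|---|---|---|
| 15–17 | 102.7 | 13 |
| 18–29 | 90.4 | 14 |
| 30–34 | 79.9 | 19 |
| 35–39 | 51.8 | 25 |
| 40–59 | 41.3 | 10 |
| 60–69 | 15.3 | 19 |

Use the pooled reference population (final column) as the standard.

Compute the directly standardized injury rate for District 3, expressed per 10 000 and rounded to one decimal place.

Standard weights: 0.13, 0.14, 0.19, 0.25, 0.10, 0.19.
Standardized rate: 0.1300×102.7 + 0.1400×90.4 + 0.1900×79.9 + 0.2500×51.8 + 0.1000×41.3 + 0.1900×15.3 = 61.1750 per 10 000.

61.2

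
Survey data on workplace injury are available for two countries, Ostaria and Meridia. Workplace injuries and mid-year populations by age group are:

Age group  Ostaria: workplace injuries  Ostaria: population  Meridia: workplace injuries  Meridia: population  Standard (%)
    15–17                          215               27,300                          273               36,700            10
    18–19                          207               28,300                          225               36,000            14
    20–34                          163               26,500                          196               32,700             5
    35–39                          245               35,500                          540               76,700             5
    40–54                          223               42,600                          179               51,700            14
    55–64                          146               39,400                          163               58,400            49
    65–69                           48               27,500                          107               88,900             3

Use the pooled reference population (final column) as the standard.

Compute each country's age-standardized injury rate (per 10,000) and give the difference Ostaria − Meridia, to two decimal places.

9.06

Age-specific rates per 10,000 for Ostaria: 78.75, 73.14, 61.51, 69.01, 52.35, 37.06, 17.45.
For Meridia: 74.39, 62.50, 59.94, 70.40, 34.62, 27.91, 12.04.
Standard weights: 0.10, 0.14, 0.05, 0.05, 0.14, 0.49, 0.03.
Ostaria: 0.1000×78.75 + 0.1400×73.14 + 0.0500×61.51 + 0.0500×69.01 + 0.1400×52.35 + 0.4900×37.06 + 0.0300×17.45 = 50.6516 per 10,000.
Meridia: 0.1000×74.39 + 0.1400×62.50 + 0.0500×59.94 + 0.0500×70.40 + 0.1400×34.62 + 0.4900×27.91 + 0.0300×12.04 = 41.5905 per 10,000.
Difference = 50.6516 − 41.5905 = 9.0611.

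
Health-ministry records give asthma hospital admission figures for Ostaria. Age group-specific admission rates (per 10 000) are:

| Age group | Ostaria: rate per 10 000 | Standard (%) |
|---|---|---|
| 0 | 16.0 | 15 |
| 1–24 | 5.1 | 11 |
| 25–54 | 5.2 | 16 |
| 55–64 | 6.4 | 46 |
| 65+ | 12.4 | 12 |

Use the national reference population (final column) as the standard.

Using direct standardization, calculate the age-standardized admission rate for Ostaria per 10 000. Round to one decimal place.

Standard weights: 0.15, 0.11, 0.16, 0.46, 0.12.
Standardized rate: 0.1500×16.0 + 0.1100×5.1 + 0.1600×5.2 + 0.4600×6.4 + 0.1200×12.4 = 8.2250 per 10 000.

8.2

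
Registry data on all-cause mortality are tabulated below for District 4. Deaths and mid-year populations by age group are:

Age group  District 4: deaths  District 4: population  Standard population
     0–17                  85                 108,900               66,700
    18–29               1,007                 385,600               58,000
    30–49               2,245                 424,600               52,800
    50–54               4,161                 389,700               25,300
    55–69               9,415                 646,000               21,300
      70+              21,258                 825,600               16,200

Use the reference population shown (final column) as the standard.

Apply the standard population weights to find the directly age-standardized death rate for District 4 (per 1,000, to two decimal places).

6.16

Age-specific rates per 1,000 for District 4: 0.781, 2.612, 5.287, 10.677, 14.574, 25.749.
Standard total = 240,300; weights = 0.2776, 0.2414, 0.2197, 0.1053, 0.0886, 0.0674.
Standardized rate: 0.2776×0.781 + 0.2414×2.612 + 0.2197×5.287 + 0.1053×10.677 + 0.0886×14.574 + 0.0674×25.749 = 6.1606 per 1,000.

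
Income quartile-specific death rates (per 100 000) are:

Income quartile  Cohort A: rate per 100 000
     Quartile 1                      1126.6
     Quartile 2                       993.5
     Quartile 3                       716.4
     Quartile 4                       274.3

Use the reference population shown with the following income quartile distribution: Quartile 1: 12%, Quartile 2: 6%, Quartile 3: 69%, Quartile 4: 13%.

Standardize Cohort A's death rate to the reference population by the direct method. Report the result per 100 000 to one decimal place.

724.8

Standard weights: 0.12, 0.06, 0.69, 0.13.
Standardized rate: 0.1200×1126.6 + 0.0600×993.5 + 0.6900×716.4 + 0.1300×274.3 = 724.7770 per 100 000.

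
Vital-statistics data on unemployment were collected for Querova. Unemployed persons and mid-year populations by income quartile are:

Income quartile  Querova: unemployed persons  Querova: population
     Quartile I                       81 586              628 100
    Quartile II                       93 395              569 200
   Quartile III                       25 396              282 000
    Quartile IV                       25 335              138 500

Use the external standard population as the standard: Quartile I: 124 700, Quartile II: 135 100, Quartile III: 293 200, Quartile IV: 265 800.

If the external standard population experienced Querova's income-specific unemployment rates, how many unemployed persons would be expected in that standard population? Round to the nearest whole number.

Income-specific rates per 1 000 for Querova: 129.893, 164.081, 90.057, 182.924.
Expected unemployed persons = Σ (standard pop × income-specific rate ÷ 1 000)
= 124 700×129.893/1 000 + 135 100×164.081/1 000 + 293 200×90.057/1 000 + 265 800×182.924/1 000
= 16197.70 + 22167.37 + 26404.64 + 48621.25 = 113390.95.

113391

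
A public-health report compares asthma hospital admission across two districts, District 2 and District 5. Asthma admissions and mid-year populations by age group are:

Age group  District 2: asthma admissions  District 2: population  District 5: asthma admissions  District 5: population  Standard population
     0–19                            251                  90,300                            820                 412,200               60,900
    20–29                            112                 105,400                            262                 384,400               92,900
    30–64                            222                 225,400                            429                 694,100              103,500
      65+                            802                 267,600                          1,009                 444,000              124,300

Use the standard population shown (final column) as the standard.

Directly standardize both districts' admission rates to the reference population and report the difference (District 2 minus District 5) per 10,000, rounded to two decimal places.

5.54

Age-specific rates per 10,000 for District 2: 27.80, 10.63, 9.85, 29.97.
For District 5: 19.89, 6.82, 6.18, 22.73.
Standard total = 381,600; weights = 0.1596, 0.2434, 0.2712, 0.3257.
District 2: 0.1596×27.80 + 0.2434×10.63 + 0.2712×9.85 + 0.3257×29.97 = 19.4566 per 10,000.
District 5: 0.1596×19.89 + 0.2434×6.82 + 0.2712×6.18 + 0.3257×22.73 = 13.9128 per 10,000.
Difference = 19.4566 − 13.9128 = 5.5438.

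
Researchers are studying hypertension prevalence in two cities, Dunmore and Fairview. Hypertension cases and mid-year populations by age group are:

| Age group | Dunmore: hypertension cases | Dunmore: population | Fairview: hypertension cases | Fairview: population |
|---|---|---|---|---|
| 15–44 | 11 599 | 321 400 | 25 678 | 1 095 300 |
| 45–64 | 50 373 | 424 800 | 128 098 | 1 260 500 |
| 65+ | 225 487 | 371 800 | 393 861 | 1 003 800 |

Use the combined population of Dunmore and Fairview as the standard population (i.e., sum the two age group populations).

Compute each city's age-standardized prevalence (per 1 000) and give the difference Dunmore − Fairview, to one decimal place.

76.2

Age-specific rates per 1 000 for Dunmore: 36.089, 118.581, 606.474.
For Fairview: 23.444, 101.625, 392.370.
Combined standard total = 4 477 600; weights = 0.3164, 0.3764, 0.3072.
Dunmore: 0.3164×36.089 + 0.3764×118.581 + 0.3072×606.474 = 242.3701 per 1 000.
Fairview: 0.3164×23.444 + 0.3764×101.625 + 0.3072×392.370 = 166.2107 per 1 000.
Difference = 242.3701 − 166.2107 = 76.1594.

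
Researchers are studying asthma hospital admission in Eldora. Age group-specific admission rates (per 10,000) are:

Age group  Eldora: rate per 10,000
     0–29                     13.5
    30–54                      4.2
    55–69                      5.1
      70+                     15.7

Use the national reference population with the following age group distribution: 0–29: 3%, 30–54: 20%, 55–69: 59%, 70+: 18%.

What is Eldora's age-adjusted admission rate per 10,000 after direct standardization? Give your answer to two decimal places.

7.08

Standard weights: 0.03, 0.20, 0.59, 0.18.
Standardized rate: 0.0300×13.5 + 0.2000×4.2 + 0.5900×5.1 + 0.1800×15.7 = 7.0800 per 10,000.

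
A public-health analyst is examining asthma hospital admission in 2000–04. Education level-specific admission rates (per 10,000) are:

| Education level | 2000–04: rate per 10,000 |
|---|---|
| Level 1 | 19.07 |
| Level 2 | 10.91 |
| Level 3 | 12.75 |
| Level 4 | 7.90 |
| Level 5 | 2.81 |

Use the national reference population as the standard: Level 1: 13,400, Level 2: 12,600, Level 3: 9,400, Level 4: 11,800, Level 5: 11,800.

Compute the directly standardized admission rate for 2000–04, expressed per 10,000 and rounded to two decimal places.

10.83

Standard total = 59,000; weights = 0.2271, 0.2136, 0.1593, 0.2000, 0.2000.
Standardized rate: 0.2271×19.07 + 0.2136×10.91 + 0.1593×12.75 + 0.2000×7.90 + 0.2000×2.81 = 10.8344 per 10,000.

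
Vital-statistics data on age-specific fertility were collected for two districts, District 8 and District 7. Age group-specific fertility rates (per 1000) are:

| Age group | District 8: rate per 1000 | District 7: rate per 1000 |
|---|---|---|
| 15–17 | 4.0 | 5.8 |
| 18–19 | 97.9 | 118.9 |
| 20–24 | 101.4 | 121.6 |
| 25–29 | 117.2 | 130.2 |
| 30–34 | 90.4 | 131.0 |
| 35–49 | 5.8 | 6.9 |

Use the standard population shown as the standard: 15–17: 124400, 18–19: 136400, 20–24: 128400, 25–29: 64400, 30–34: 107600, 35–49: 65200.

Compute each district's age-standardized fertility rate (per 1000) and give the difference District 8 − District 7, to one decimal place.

Standard total = 626400; weights = 0.1986, 0.2178, 0.2050, 0.1028, 0.1718, 0.1041.
District 8: 0.1986×4.0 + 0.2178×97.9 + 0.2050×101.4 + 0.1028×117.2 + 0.1718×90.4 + 0.1041×5.8 = 71.0789 per 1000.
District 7: 0.1986×5.8 + 0.2178×118.9 + 0.2050×121.6 + 0.1028×130.2 + 0.1718×131.0 + 0.1041×6.9 = 88.5748 per 1000.
Difference = 71.0789 − 88.5748 = -17.4960.

-17.5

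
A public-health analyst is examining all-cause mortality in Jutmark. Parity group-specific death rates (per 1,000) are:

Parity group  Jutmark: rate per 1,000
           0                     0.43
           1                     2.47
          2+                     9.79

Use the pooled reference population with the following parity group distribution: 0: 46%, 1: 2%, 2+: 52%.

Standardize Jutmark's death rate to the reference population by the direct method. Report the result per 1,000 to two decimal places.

Standard weights: 0.46, 0.02, 0.52.
Standardized rate: 0.4600×0.43 + 0.0200×2.47 + 0.5200×9.79 = 5.3380 per 1,000.

5.34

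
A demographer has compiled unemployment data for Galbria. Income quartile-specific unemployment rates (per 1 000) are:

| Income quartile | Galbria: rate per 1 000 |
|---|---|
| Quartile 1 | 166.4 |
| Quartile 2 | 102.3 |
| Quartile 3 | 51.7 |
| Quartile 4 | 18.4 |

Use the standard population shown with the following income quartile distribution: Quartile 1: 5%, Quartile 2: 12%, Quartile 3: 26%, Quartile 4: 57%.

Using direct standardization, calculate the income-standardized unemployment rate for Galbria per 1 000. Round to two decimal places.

Standard weights: 0.05, 0.12, 0.26, 0.57.
Standardized rate: 0.0500×166.4 + 0.1200×102.3 + 0.2600×51.7 + 0.5700×18.4 = 44.5260 per 1 000.

44.53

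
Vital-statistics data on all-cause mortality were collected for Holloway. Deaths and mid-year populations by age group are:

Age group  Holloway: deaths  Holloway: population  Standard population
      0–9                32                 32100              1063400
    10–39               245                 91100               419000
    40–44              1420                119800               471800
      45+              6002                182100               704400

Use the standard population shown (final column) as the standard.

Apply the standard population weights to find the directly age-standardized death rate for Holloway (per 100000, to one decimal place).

1165.9

Age-specific rates per 100000 for Holloway: 99.69, 268.94, 1185.31, 3295.99.
Standard total = 2658600; weights = 0.4000, 0.1576, 0.1775, 0.2650.
Standardized rate: 0.4000×99.69 + 0.1576×268.94 + 0.1775×1185.31 + 0.2650×3295.99 = 1165.8834 per 100000.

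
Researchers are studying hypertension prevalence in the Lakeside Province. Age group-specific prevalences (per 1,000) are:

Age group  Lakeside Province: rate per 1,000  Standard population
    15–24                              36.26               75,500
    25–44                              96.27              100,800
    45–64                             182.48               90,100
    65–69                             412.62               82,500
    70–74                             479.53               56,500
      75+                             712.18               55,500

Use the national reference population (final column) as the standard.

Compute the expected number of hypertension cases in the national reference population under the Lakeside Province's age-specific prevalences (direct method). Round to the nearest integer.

129544

Expected hypertension cases = Σ (standard pop × age-specific rate ÷ 1,000)
= 75,500×36.26/1,000 + 100,800×96.27/1,000 + 90,100×182.48/1,000 + 82,500×412.62/1,000 + 56,500×479.53/1,000 + 55,500×712.18/1,000
= 2737.63 + 9704.02 + 16441.45 + 34041.15 + 27093.44 + 39525.99 = 129543.68.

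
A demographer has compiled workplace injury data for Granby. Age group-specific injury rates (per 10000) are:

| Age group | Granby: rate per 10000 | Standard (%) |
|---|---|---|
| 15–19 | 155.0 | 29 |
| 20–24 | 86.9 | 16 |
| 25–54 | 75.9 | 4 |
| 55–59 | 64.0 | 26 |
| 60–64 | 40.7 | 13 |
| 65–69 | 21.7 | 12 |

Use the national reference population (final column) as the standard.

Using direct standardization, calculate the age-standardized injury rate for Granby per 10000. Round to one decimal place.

86.4

Standard weights: 0.29, 0.16, 0.04, 0.26, 0.13, 0.12.
Standardized rate: 0.2900×155.0 + 0.1600×86.9 + 0.0400×75.9 + 0.2600×64.0 + 0.1300×40.7 + 0.1200×21.7 = 86.4250 per 10000.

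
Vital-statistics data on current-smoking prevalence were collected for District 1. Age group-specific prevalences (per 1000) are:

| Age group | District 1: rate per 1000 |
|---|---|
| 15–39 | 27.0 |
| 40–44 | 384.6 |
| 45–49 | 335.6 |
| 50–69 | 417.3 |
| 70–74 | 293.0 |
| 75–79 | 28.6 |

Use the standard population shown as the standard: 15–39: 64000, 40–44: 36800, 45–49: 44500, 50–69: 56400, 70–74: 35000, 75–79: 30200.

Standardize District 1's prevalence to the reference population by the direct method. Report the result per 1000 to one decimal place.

Standard total = 266900; weights = 0.2398, 0.1379, 0.1667, 0.2113, 0.1311, 0.1132.
Standardized rate: 0.2398×27.0 + 0.1379×384.6 + 0.1667×335.6 + 0.2113×417.3 + 0.1311×293.0 + 0.1132×28.6 = 245.2976 per 1000.

245.3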